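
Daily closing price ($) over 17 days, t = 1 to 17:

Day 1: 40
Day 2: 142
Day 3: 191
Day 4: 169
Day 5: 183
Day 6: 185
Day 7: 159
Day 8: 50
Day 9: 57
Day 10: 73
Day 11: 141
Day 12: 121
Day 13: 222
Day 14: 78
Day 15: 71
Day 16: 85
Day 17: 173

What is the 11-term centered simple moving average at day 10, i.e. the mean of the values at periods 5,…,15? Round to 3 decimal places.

Sum of periods 5–15: 183 + 185 + 159 + 50 + 57 + 73 + 141 + 121 + 222 + 78 + 71 = 1340
Divide by 11: 1340 / 11 = 121.818

121.818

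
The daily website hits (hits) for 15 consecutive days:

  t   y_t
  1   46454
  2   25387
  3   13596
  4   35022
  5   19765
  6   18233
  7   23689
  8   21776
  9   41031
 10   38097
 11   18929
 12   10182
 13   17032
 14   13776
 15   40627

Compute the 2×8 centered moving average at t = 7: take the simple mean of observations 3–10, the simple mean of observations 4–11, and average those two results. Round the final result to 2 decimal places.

26734.44

Sum over 3–10: 13596 + 35022 + 19765 + 18233 + 23689 + 21776 + 41031 + 38097 = 211209
Sum over 4–11: 35022 + 19765 + 18233 + 23689 + 21776 + 41031 + 38097 + 18929 = 216542
CMA at t=7 = (211209 + 216542) / (2·8) = 427751 / 16 = 26734.44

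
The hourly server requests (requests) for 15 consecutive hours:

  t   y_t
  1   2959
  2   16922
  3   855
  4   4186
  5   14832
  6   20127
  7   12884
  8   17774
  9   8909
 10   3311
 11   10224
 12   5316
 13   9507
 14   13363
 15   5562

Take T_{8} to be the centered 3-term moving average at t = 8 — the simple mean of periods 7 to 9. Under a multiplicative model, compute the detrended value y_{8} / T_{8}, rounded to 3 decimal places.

1.348

Trend T_8 = (12884 + 17774 + 8909) / 3 = 39567/3 = 13189.00000
Ratio to trend: 17774 / 13189.00000 = 1.348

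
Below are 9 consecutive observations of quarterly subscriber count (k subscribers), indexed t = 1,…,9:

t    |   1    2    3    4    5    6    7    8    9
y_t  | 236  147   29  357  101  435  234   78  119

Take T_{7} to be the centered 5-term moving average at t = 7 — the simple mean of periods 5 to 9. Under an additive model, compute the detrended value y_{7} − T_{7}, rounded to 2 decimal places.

Trend T_7 = (101 + 435 + 234 + 78 + 119) / 5 = 967/5 = 193.4000
Detrended value: 234 − 193.4000 = 40.60

40.60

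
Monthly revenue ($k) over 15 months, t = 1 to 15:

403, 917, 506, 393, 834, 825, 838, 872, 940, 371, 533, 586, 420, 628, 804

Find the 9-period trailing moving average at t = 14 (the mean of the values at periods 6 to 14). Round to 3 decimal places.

668.111

Sum of periods 6–14: 825 + 838 + 872 + 940 + 371 + 533 + 586 + 420 + 628 = 6013
Divide by 9: 6013 / 9 = 668.111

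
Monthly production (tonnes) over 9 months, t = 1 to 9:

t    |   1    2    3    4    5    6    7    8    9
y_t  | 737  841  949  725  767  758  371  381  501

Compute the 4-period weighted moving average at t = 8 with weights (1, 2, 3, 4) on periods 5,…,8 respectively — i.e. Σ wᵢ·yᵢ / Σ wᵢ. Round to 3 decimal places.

492.000

Weighted sum: 1·767 + 2·758 + 3·371 + 4·381 = 767 + 1516 + 1113 + 1524 = 4920
Weight total: 1 + 2 + 3 + 4 = 10
WMA = 4920 / 10 = 492.000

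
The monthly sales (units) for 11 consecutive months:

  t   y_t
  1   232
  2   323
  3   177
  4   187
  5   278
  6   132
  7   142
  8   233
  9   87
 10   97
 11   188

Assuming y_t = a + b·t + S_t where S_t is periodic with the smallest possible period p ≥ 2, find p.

First differences y_{t+1} − y_t: 91, -146, 10, 91, -146, 10, 91, -146, …
The difference pattern repeats every 3 terms and not for any smaller step, so p = 3.

3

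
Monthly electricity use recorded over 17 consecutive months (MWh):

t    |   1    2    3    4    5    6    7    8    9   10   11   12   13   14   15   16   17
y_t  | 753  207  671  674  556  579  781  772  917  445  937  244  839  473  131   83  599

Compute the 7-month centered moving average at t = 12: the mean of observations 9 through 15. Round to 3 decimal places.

Sum of periods 9–15: 917 + 445 + 937 + 244 + 839 + 473 + 131 = 3986
Divide by 7: 3986 / 7 = 569.429

569.429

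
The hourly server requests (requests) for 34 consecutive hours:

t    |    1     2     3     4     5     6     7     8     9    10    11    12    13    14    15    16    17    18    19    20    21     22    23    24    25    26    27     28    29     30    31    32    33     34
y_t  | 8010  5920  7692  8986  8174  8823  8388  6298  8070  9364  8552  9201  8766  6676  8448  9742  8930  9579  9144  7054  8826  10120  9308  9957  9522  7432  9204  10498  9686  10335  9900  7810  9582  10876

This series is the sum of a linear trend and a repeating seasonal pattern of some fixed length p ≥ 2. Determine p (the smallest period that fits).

6

First differences y_{t+1} − y_t: -2090, 1772, 1294, -812, 649, -435, -2090, 1772, 1294, -812, 649, -435, -2090, 1772, …
The difference pattern repeats every 6 terms and not for any smaller step, so p = 6.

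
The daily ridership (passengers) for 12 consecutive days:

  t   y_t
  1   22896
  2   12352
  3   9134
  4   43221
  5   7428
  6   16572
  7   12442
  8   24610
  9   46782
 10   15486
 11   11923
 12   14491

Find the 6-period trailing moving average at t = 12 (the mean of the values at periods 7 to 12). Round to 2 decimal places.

20955.67

Sum of periods 7–12: 12442 + 24610 + 46782 + 15486 + 11923 + 14491 = 125734
Divide by 6: 125734 / 6 = 20955.67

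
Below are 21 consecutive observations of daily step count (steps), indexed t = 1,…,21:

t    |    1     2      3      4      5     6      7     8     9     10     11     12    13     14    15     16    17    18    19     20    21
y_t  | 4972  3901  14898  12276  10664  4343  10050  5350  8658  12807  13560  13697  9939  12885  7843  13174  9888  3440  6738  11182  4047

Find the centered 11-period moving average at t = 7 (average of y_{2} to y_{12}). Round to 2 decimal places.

Sum of periods 2–12: 3901 + 14898 + 12276 + 10664 + 4343 + 10050 + 5350 + 8658 + 12807 + 13560 + 13697 = 110204
Divide by 11: 110204 / 11 = 10018.55

10018.55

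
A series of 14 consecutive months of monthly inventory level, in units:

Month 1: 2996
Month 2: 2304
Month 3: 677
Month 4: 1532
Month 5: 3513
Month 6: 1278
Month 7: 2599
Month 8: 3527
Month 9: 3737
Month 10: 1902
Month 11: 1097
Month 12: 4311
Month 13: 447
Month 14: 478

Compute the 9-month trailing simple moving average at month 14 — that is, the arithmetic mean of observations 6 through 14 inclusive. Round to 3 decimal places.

Sum of periods 6–14: 1278 + 2599 + 3527 + 3737 + 1902 + 1097 + 4311 + 447 + 478 = 19376
Divide by 9: 19376 / 9 = 2152.889

2152.889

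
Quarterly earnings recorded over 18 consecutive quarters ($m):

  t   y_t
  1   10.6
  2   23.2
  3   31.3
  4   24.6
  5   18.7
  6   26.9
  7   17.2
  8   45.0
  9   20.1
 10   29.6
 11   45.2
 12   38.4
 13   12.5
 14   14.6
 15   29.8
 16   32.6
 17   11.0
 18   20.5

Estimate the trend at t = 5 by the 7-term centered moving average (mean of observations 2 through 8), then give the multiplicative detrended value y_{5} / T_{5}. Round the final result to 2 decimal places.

0.70

Trend T_5 = (23.2 + 31.3 + 24.6 + 18.7 + 26.9 + 17.2 + 45.0) / 7 = 186.9/7 = 26.7000
Ratio to trend: 18.7 / 26.7000 = 0.70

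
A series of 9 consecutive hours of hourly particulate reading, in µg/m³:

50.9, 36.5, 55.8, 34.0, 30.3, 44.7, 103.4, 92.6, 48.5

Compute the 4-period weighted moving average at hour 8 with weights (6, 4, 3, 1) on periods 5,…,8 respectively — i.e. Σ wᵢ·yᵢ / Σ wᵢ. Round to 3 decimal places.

Weighted sum: 6·30.3 + 4·44.7 + 3·103.4 + 1·92.6 = 181.8 + 178.8 + 310.2 + 92.6 = 763.4
Weight total: 6 + 4 + 3 + 1 = 14
WMA = 763.4 / 14 = 54.529

54.529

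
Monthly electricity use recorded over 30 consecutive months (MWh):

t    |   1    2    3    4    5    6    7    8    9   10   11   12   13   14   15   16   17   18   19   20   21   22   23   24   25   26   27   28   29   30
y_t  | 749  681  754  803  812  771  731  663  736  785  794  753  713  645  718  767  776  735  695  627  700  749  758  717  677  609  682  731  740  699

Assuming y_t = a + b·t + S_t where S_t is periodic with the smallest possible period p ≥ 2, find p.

6

First differences y_{t+1} − y_t: -68, 73, 49, 9, -41, -40, -68, 73, 49, 9, -41, -40, -68, 73, …
The difference pattern repeats every 6 terms and not for any smaller step, so p = 6.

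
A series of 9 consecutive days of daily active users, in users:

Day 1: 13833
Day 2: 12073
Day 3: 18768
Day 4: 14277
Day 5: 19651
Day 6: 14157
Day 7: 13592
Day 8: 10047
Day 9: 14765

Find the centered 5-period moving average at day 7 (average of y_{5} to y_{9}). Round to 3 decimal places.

14442.400

Sum of periods 5–9: 19651 + 14157 + 13592 + 10047 + 14765 = 72212
Divide by 5: 72212 / 5 = 14442.400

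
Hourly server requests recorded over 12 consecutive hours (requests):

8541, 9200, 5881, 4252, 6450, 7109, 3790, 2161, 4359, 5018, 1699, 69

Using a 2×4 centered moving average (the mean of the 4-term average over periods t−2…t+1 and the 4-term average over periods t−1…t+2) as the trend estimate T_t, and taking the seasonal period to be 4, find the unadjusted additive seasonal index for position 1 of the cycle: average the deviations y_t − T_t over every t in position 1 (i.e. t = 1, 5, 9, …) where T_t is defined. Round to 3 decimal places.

Season position 1 occurs at t = 5, 9 (where T_t is defined).
t=5: T_5 = 5661.62500; y_5 − T_5 = 6450 − 5661.62500 = 788.37500
t=9: T_9 = 3570.62500; y_9 − T_9 = 4359 − 3570.62500 = 788.37500
Mean deviation: (788.37500 + 788.37500) / 2 = 788.375

788.375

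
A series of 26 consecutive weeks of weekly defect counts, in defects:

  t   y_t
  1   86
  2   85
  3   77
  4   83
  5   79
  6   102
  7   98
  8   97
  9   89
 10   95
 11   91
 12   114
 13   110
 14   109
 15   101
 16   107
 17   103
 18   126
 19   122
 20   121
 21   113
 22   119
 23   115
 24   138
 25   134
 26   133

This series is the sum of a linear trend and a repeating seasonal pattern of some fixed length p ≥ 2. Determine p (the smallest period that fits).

6

First differences y_{t+1} − y_t: -1, -8, 6, -4, 23, -4, -1, -8, 6, -4, 23, -4, -1, -8, …
The difference pattern repeats every 6 terms and not for any smaller step, so p = 6.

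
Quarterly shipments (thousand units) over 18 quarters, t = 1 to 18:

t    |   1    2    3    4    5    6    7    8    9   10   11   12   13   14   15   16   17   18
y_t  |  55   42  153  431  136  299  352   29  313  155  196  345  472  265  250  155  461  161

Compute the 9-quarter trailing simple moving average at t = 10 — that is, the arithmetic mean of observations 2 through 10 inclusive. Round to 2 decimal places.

Sum of periods 2–10: 42 + 153 + 431 + 136 + 299 + 352 + 29 + 313 + 155 = 1910
Divide by 9: 1910 / 9 = 212.22

212.22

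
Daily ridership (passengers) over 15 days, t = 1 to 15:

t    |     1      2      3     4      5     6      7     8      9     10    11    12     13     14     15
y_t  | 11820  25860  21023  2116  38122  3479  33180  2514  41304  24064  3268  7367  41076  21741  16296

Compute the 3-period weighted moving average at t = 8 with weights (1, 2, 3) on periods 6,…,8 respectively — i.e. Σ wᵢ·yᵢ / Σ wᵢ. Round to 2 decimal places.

Weighted sum: 1·3479 + 2·33180 + 3·2514 = 3479 + 66360 + 7542 = 77381
Weight total: 1 + 2 + 3 = 6
WMA = 77381 / 6 = 12896.83

12896.83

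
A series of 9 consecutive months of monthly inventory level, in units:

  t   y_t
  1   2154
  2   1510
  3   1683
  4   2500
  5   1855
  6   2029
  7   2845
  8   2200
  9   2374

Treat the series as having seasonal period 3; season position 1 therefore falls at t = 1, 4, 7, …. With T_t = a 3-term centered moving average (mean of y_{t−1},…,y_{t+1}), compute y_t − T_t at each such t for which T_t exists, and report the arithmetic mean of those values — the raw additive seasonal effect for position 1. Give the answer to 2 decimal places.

Season position 1 occurs at t = 4, 7 (where T_t is defined).
t=4: T_4 = 2012.6667; y_4 − T_4 = 2500 − 2012.6667 = 487.3333
t=7: T_7 = 2358.0000; y_7 − T_7 = 2845 − 2358.0000 = 487.0000
Mean deviation: (487.3333 + 487.0000) / 2 = 487.17

487.17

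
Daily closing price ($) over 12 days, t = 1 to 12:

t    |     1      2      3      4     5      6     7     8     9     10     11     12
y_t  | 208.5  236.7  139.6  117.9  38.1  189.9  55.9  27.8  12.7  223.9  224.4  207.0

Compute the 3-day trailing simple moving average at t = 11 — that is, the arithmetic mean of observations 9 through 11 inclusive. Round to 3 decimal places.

Sum of periods 9–11: 12.7 + 223.9 + 224.4 = 461.0
Divide by 3: 461.0 / 3 = 153.667

153.667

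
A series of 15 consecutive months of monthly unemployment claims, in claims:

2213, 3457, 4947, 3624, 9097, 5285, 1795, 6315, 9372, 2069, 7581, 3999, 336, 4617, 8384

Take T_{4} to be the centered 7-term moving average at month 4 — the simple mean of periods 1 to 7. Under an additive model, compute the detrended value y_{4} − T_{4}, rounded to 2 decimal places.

Trend T_4 = (2213 + 3457 + 4947 + 3624 + 9097 + 5285 + 1795) / 7 = 30418/7 = 4345.4286
Detrended value: 3624 − 4345.4286 = -721.43

-721.43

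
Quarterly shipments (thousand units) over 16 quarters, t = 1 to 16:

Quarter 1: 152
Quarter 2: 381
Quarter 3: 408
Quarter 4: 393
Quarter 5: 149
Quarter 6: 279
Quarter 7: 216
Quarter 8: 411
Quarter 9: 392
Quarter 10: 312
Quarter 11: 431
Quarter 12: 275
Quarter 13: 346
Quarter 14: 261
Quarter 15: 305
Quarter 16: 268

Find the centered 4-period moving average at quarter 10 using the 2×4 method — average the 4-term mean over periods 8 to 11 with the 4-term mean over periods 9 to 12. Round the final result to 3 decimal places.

Sum over 8–11: 411 + 392 + 312 + 431 = 1546
Sum over 9–12: 392 + 312 + 431 + 275 = 1410
CMA at t=10 = (1546 + 1410) / (2·4) = 2956 / 8 = 369.500

369.500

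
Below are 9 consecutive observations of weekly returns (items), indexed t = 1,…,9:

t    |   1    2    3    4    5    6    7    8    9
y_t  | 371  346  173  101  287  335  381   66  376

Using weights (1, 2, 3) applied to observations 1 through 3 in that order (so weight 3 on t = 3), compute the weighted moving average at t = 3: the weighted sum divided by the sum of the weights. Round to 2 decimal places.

263.67

Weighted sum: 1·371 + 2·346 + 3·173 = 371 + 692 + 519 = 1582
Weight total: 1 + 2 + 3 = 6
WMA = 1582 / 6 = 263.67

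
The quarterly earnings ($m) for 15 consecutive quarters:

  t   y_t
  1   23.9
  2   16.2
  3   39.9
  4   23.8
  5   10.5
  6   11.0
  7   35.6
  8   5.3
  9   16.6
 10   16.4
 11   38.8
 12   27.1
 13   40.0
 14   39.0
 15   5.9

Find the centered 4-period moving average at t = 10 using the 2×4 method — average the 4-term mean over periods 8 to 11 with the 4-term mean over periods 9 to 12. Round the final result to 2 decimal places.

22.00

Sum over 8–11: 5.3 + 16.6 + 16.4 + 38.8 = 77.1
Sum over 9–12: 16.6 + 16.4 + 38.8 + 27.1 = 98.9
CMA at t=10 = (77.1 + 98.9) / (2·4) = 176.0 / 8 = 22.00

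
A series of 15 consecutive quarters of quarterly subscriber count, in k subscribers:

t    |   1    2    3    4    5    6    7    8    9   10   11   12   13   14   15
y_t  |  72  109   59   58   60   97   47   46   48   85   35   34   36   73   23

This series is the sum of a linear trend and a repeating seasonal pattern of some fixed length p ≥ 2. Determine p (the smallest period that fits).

4

First differences y_{t+1} − y_t: 37, -50, -1, 2, 37, -50, -1, 2, 37, -50, …
The difference pattern repeats every 4 terms and not for any smaller step, so p = 4.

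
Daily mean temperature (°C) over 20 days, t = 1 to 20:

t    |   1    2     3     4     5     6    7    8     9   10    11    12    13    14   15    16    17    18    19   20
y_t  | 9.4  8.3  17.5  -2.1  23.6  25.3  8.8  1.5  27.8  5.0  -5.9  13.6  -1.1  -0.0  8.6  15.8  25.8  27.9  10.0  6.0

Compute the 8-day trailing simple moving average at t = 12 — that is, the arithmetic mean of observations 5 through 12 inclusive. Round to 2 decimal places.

12.46

Sum of periods 5–12: 23.6 + 25.3 + 8.8 + 1.5 + 27.8 + 5.0 + (-5.9) + 13.6 = 99.7
Divide by 8: 99.7 / 8 = 12.46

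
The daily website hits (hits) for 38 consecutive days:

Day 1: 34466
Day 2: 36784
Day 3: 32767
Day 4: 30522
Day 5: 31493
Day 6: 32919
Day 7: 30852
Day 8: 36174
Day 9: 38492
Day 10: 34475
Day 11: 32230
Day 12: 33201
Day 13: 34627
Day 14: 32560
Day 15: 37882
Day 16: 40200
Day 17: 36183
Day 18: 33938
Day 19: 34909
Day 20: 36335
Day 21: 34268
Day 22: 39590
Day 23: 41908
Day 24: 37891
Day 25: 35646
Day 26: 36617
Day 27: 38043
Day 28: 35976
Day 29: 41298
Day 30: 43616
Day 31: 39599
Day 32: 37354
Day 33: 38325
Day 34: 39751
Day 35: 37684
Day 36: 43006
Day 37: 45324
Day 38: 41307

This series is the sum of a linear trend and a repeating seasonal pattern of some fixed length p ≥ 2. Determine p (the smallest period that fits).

First differences y_{t+1} − y_t: 2318, -4017, -2245, 971, 1426, -2067, 5322, 2318, -4017, -2245, 971, 1426, -2067, 5322, 2318, -4017, …
The difference pattern repeats every 7 terms and not for any smaller step, so p = 7.

7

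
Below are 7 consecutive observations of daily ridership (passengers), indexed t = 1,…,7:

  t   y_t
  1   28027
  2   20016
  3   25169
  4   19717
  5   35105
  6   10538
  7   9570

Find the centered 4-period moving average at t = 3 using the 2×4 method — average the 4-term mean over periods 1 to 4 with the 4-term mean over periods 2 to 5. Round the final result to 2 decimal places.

Sum over 1–4: 28027 + 20016 + 25169 + 19717 = 92929
Sum over 2–5: 20016 + 25169 + 19717 + 35105 = 100007
CMA at t=3 = (92929 + 100007) / (2·4) = 192936 / 8 = 24117.00

24117.00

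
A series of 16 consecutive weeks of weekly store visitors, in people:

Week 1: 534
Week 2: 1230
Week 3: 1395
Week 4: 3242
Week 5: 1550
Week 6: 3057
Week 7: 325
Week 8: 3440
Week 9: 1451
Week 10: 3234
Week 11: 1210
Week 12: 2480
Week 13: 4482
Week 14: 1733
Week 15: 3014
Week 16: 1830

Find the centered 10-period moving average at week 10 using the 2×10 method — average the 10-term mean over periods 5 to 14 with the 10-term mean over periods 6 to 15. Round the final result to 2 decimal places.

2369.40

Sum over 5–14: 1550 + 3057 + 325 + 3440 + 1451 + 3234 + 1210 + 2480 + 4482 + 1733 = 22962
Sum over 6–15: 3057 + 325 + 3440 + 1451 + 3234 + 1210 + 2480 + 4482 + 1733 + 3014 = 24426
CMA at t=10 = (22962 + 24426) / (2·10) = 47388 / 20 = 2369.40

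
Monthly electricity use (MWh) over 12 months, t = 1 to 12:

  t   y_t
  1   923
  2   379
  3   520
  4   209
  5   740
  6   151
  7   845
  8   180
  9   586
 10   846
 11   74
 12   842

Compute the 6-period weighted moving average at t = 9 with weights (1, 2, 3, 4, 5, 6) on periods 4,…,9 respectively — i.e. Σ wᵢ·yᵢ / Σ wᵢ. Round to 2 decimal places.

Weighted sum: 1·209 + 2·740 + 3·151 + 4·845 + 5·180 + 6·586 = 209 + 1480 + 453 + 3380 + 900 + 3516 = 9938
Weight total: 1 + 2 + 3 + 4 + 5 + 6 = 21
WMA = 9938 / 21 = 473.24

473.24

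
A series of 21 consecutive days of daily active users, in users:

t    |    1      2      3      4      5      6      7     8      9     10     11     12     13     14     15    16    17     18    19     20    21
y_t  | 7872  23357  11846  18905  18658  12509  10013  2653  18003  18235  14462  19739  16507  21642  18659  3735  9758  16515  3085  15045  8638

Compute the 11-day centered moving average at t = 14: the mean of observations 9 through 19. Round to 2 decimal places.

Sum of periods 9–19: 18003 + 18235 + 14462 + 19739 + 16507 + 21642 + 18659 + 3735 + 9758 + 16515 + 3085 = 160340
Divide by 11: 160340 / 11 = 14576.36

14576.36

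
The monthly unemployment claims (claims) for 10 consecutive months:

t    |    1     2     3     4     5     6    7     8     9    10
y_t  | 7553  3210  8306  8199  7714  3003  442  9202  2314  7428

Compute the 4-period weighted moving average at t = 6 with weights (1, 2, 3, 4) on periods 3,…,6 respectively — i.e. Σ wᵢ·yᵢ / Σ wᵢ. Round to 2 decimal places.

5985.80

Weighted sum: 1·8306 + 2·8199 + 3·7714 + 4·3003 = 8306 + 16398 + 23142 + 12012 = 59858
Weight total: 1 + 2 + 3 + 4 = 10
WMA = 59858 / 10 = 5985.80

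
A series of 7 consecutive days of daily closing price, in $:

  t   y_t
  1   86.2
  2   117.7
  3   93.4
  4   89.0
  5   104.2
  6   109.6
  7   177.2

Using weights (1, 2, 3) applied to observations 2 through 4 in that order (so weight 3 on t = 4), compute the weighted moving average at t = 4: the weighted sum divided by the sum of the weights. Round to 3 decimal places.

Weighted sum: 1·117.7 + 2·93.4 + 3·89.0 = 117.7 + 186.8 + 267.0 = 571.5
Weight total: 1 + 2 + 3 = 6
WMA = 571.5 / 6 = 95.250

95.250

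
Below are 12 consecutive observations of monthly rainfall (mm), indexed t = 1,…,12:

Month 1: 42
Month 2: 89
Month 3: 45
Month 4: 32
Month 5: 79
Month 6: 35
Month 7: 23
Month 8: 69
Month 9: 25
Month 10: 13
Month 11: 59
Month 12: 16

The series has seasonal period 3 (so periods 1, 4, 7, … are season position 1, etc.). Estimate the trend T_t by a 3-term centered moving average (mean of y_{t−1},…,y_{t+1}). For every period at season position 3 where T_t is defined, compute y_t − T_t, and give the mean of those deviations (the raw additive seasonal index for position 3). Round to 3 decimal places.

Season position 3 occurs at t = 3, 6, 9 (where T_t is defined).
t=3: T_3 = 55.33333; y_3 − T_3 = 45 − 55.33333 = -10.33333
t=6: T_6 = 45.66667; y_6 − T_6 = 35 − 45.66667 = -10.66667
t=9: T_9 = 35.66667; y_9 − T_9 = 25 − 35.66667 = -10.66667
Mean deviation: (-10.33333 + -10.66667 + -10.66667) / 3 = -10.556

-10.556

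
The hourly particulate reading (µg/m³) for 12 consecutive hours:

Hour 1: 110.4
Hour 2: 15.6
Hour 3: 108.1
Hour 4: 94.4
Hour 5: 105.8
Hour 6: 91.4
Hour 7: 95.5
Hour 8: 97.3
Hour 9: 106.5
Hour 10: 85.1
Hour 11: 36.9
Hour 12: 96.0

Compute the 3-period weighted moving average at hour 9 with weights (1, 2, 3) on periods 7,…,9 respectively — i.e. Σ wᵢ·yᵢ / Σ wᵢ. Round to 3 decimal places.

101.600

Weighted sum: 1·95.5 + 2·97.3 + 3·106.5 = 95.5 + 194.6 + 319.5 = 609.6
Weight total: 1 + 2 + 3 = 6
WMA = 609.6 / 6 = 101.600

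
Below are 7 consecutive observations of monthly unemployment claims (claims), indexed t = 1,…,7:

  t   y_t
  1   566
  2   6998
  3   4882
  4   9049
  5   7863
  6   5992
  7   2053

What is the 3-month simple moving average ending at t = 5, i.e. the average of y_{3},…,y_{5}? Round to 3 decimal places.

Sum of periods 3–5: 4882 + 9049 + 7863 = 21794
Divide by 3: 21794 / 3 = 7264.667

7264.667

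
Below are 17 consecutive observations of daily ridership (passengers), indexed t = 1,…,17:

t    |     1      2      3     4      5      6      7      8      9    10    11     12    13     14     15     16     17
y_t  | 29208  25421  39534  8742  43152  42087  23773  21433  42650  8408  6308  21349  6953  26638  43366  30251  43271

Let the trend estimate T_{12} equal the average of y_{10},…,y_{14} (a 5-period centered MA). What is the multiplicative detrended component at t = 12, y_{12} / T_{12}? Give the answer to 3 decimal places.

Trend T_12 = (8408 + 6308 + 21349 + 6953 + 26638) / 5 = 69656/5 = 13931.20000
Ratio to trend: 21349 / 13931.20000 = 1.532

1.532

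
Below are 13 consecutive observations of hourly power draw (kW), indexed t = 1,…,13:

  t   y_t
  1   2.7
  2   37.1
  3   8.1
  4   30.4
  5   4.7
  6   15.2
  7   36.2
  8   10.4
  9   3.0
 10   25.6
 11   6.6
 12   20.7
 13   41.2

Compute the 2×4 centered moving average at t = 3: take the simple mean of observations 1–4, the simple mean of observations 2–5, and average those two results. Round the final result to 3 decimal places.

19.825

Sum over 1–4: 2.7 + 37.1 + 8.1 + 30.4 = 78.3
Sum over 2–5: 37.1 + 8.1 + 30.4 + 4.7 = 80.3
CMA at t=3 = (78.3 + 80.3) / (2·4) = 158.6 / 8 = 19.825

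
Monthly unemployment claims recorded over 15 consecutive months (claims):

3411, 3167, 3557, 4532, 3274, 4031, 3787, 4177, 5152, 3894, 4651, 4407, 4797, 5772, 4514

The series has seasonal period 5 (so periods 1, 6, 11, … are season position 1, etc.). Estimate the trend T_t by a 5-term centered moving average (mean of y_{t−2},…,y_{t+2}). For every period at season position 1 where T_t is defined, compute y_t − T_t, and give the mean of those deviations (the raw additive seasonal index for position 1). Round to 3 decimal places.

70.800

Season position 1 occurs at t = 6, 11 (where T_t is defined).
t=6: T_6 = 3960.20000; y_6 − T_6 = 4031 − 3960.20000 = 70.80000
t=11: T_11 = 4580.20000; y_11 − T_11 = 4651 − 4580.20000 = 70.80000
Mean deviation: (70.80000 + 70.80000) / 2 = 70.800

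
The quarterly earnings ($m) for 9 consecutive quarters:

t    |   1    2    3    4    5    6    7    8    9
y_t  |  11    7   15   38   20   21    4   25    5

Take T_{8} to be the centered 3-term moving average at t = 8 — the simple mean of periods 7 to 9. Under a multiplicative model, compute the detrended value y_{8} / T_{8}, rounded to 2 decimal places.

2.21

Trend T_8 = (4 + 25 + 5) / 3 = 34/3 = 11.3333
Ratio to trend: 25 / 11.3333 = 2.21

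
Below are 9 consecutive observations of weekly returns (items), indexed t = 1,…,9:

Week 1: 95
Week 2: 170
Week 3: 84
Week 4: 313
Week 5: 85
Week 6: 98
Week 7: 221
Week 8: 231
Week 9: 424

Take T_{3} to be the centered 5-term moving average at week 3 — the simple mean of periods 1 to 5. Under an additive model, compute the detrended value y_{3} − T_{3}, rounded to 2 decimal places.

-65.40

Trend T_3 = (95 + 170 + 84 + 313 + 85) / 5 = 747/5 = 149.4000
Detrended value: 84 − 149.4000 = -65.40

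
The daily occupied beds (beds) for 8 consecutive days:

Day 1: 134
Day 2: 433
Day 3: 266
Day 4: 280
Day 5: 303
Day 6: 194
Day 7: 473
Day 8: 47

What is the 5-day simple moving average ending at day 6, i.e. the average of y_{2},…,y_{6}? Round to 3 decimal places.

295.200

Sum of periods 2–6: 433 + 266 + 280 + 303 + 194 = 1476
Divide by 5: 1476 / 5 = 295.200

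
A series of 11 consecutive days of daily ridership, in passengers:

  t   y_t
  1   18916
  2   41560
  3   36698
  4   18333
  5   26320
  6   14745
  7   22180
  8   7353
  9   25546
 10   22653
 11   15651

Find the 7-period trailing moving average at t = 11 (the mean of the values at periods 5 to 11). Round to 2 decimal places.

Sum of periods 5–11: 26320 + 14745 + 22180 + 7353 + 25546 + 22653 + 15651 = 134448
Divide by 7: 134448 / 7 = 19206.86

19206.86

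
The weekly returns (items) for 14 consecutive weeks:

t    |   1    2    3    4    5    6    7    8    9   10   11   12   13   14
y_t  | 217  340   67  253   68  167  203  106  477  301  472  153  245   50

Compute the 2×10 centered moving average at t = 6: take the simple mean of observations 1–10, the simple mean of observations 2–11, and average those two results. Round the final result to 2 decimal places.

232.65

Sum over 1–10: 217 + 340 + 67 + 253 + 68 + 167 + 203 + 106 + 477 + 301 = 2199
Sum over 2–11: 340 + 67 + 253 + 68 + 167 + 203 + 106 + 477 + 301 + 472 = 2454
CMA at t=6 = (2199 + 2454) / (2·10) = 4653 / 20 = 232.65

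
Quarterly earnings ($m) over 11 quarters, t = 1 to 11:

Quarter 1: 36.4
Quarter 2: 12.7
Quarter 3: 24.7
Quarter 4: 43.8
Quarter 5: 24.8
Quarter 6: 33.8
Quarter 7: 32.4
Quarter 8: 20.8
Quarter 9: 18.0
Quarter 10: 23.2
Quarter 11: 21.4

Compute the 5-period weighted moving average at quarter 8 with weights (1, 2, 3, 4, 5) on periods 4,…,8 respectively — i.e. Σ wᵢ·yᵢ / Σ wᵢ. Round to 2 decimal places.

Weighted sum: 1·43.8 + 2·24.8 + 3·33.8 + 4·32.4 + 5·20.8 = 43.8 + 49.6 + 101.4 + 129.6 + 104.0 = 428.4
Weight total: 1 + 2 + 3 + 4 + 5 = 15
WMA = 428.4 / 15 = 28.56

28.56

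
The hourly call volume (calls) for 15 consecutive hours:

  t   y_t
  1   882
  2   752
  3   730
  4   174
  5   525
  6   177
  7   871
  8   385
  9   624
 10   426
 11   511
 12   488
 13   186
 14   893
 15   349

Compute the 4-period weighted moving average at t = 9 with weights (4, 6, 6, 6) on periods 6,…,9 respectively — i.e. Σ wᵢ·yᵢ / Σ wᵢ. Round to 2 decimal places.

544.91

Weighted sum: 4·177 + 6·871 + 6·385 + 6·624 = 708 + 5226 + 2310 + 3744 = 11988
Weight total: 4 + 6 + 6 + 6 = 22
WMA = 11988 / 22 = 544.91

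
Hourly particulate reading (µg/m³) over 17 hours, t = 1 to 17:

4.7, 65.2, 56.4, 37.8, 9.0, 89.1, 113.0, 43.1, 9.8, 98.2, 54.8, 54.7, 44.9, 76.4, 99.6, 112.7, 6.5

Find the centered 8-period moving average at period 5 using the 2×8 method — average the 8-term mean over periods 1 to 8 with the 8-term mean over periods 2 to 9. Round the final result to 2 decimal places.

52.61

Sum over 1–8: 4.7 + 65.2 + 56.4 + 37.8 + 9.0 + 89.1 + 113.0 + 43.1 = 418.3
Sum over 2–9: 65.2 + 56.4 + 37.8 + 9.0 + 89.1 + 113.0 + 43.1 + 9.8 = 423.4
CMA at t=5 = (418.3 + 423.4) / (2·8) = 841.7 / 16 = 52.61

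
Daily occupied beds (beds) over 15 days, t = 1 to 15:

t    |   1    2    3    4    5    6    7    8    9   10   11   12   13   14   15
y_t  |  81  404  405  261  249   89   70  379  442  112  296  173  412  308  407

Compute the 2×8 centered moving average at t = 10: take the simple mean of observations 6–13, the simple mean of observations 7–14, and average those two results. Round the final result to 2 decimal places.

260.31

Sum over 6–13: 89 + 70 + 379 + 442 + 112 + 296 + 173 + 412 = 1973
Sum over 7–14: 70 + 379 + 442 + 112 + 296 + 173 + 412 + 308 = 2192
CMA at t=10 = (1973 + 2192) / (2·8) = 4165 / 16 = 260.31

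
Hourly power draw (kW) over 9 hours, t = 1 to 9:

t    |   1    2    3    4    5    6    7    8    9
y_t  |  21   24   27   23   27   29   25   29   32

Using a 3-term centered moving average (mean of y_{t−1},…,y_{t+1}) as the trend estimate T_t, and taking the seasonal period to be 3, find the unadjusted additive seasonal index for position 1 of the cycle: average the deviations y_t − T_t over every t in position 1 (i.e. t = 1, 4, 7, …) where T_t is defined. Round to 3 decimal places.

-2.667

Season position 1 occurs at t = 4, 7 (where T_t is defined).
t=4: T_4 = 25.66667; y_4 − T_4 = 23 − 25.66667 = -2.66667
t=7: T_7 = 27.66667; y_7 − T_7 = 25 − 27.66667 = -2.66667
Mean deviation: (-2.66667 + -2.66667) / 2 = -2.667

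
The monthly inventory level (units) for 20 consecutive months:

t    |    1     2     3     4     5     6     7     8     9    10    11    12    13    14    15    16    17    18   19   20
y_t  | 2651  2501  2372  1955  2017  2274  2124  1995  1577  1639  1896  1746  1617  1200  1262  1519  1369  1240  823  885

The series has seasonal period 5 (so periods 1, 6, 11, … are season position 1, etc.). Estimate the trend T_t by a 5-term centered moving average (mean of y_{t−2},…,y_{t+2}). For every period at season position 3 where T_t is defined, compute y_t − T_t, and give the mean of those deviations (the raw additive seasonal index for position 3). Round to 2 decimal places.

Season position 3 occurs at t = 3, 8, 13, 18 (where T_t is defined).
t=3: T_3 = 2299.2000; y_3 − T_3 = 2372 − 2299.2000 = 72.8000
t=8: T_8 = 1921.8000; y_8 − T_8 = 1995 − 1921.8000 = 73.2000
t=13: T_13 = 1544.2000; y_13 − T_13 = 1617 − 1544.2000 = 72.8000
t=18: T_18 = 1167.2000; y_18 − T_18 = 1240 − 1167.2000 = 72.8000
Mean deviation: (72.8000 + 73.2000 + 72.8000 + 72.8000) / 4 = 72.90

72.90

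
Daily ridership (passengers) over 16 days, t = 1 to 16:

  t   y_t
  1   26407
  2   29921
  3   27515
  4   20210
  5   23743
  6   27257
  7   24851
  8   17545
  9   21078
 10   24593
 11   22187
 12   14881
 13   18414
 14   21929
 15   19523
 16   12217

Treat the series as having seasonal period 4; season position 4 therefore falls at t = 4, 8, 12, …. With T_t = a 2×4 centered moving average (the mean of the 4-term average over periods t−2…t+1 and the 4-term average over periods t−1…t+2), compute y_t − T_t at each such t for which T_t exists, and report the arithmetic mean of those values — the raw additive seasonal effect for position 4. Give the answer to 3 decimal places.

-4804.583

Season position 4 occurs at t = 4, 8, 12 (where T_t is defined).
t=4: T_4 = 25014.25000; y_4 − T_4 = 20210 − 25014.25000 = -4804.25000
t=8: T_8 = 22349.75000; y_8 − T_8 = 17545 − 22349.75000 = -4804.75000
t=12: T_12 = 19685.75000; y_12 − T_12 = 14881 − 19685.75000 = -4804.75000
Mean deviation: (-4804.25000 + -4804.75000 + -4804.75000) / 3 = -4804.583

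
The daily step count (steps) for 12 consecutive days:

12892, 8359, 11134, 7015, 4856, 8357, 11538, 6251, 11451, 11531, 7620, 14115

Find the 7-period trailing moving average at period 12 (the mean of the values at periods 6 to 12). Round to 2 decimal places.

Sum of periods 6–12: 8357 + 11538 + 6251 + 11451 + 11531 + 7620 + 14115 = 70863
Divide by 7: 70863 / 7 = 10123.29

10123.29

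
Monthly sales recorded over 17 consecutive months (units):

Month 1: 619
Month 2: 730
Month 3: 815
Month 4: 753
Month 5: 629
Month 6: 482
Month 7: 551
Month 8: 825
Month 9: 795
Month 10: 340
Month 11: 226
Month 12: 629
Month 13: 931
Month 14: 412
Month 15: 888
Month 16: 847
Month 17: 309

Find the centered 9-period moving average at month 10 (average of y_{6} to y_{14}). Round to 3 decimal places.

576.778

Sum of periods 6–14: 482 + 551 + 825 + 795 + 340 + 226 + 629 + 931 + 412 = 5191
Divide by 9: 5191 / 9 = 576.778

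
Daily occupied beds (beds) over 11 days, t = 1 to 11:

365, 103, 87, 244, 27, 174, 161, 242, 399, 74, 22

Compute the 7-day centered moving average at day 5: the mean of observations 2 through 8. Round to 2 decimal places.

148.29

Sum of periods 2–8: 103 + 87 + 244 + 27 + 174 + 161 + 242 = 1038
Divide by 7: 1038 / 7 = 148.29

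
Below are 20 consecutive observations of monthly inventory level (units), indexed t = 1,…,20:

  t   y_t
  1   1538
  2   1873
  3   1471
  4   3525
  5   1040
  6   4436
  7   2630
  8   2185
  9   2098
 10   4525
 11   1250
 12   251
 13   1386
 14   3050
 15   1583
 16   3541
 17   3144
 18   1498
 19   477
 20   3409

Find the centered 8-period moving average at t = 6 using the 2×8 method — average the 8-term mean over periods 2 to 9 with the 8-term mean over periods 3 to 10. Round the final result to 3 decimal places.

Sum over 2–9: 1873 + 1471 + 3525 + 1040 + 4436 + 2630 + 2185 + 2098 = 19258
Sum over 3–10: 1471 + 3525 + 1040 + 4436 + 2630 + 2185 + 2098 + 4525 = 21910
CMA at t=6 = (19258 + 21910) / (2·8) = 41168 / 16 = 2573.000

2573.000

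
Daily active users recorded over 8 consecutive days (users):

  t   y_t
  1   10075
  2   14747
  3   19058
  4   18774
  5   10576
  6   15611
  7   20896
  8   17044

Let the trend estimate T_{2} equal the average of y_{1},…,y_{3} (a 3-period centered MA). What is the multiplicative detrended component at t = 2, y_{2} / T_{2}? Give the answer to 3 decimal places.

1.008

Trend T_2 = (10075 + 14747 + 19058) / 3 = 43880/3 = 14626.66667
Ratio to trend: 14747 / 14626.66667 = 1.008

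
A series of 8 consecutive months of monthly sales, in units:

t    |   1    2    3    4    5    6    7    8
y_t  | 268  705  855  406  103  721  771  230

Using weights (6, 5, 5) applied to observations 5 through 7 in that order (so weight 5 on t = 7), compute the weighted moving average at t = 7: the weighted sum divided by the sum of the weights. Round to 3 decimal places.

504.875

Weighted sum: 6·103 + 5·721 + 5·771 = 618 + 3605 + 3855 = 8078
Weight total: 6 + 5 + 5 = 16
WMA = 8078 / 16 = 504.875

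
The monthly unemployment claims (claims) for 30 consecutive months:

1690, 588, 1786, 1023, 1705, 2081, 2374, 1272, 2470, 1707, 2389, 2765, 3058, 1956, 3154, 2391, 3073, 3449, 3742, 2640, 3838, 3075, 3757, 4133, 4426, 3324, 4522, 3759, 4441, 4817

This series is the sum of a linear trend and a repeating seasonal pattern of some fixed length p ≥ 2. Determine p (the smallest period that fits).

First differences y_{t+1} − y_t: -1102, 1198, -763, 682, 376, 293, -1102, 1198, -763, 682, 376, 293, -1102, 1198, …
The difference pattern repeats every 6 terms and not for any smaller step, so p = 6.

6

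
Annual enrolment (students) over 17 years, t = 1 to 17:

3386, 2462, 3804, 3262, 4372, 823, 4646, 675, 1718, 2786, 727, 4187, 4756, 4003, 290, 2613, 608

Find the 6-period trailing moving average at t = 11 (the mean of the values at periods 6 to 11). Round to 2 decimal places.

1895.83

Sum of periods 6–11: 823 + 4646 + 675 + 1718 + 2786 + 727 = 11375
Divide by 6: 11375 / 6 = 1895.83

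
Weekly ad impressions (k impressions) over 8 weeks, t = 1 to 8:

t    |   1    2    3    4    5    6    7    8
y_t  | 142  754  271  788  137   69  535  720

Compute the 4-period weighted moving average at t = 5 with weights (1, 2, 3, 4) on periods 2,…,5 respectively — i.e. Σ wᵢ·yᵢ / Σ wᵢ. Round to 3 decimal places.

Weighted sum: 1·754 + 2·271 + 3·788 + 4·137 = 754 + 542 + 2364 + 548 = 4208
Weight total: 1 + 2 + 3 + 4 = 10
WMA = 4208 / 10 = 420.800

420.800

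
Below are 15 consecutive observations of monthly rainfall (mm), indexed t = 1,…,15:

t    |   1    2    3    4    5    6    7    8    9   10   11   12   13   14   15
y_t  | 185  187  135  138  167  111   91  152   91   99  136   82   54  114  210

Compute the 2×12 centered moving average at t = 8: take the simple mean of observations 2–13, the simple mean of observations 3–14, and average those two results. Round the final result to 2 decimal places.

Sum over 2–13: 187 + 135 + 138 + 167 + 111 + 91 + 152 + 91 + 99 + 136 + 82 + 54 = 1443
Sum over 3–14: 135 + 138 + 167 + 111 + 91 + 152 + 91 + 99 + 136 + 82 + 54 + 114 = 1370
CMA at t=8 = (1443 + 1370) / (2·12) = 2813 / 24 = 117.21

117.21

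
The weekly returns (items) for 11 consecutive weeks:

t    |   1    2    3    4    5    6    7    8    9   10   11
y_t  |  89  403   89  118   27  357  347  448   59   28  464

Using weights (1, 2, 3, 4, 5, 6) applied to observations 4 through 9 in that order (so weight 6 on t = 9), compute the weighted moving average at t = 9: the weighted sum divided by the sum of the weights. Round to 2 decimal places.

Weighted sum: 1·118 + 2·27 + 3·357 + 4·347 + 5·448 + 6·59 = 118 + 54 + 1071 + 1388 + 2240 + 354 = 5225
Weight total: 1 + 2 + 3 + 4 + 5 + 6 = 21
WMA = 5225 / 21 = 248.81

248.81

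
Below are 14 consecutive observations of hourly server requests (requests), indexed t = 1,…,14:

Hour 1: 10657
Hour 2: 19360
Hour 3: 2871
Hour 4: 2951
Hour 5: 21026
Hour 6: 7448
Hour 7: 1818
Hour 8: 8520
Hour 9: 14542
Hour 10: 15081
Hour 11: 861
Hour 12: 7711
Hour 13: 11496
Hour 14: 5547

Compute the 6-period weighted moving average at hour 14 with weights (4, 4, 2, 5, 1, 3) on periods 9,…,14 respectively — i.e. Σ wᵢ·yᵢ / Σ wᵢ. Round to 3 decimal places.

9837.158

Weighted sum: 4·14542 + 4·15081 + 2·861 + 5·7711 + 1·11496 + 3·5547 = 58168 + 60324 + 1722 + 38555 + 11496 + 16641 = 186906
Weight total: 4 + 4 + 2 + 5 + 1 + 3 = 19
WMA = 186906 / 19 = 9837.158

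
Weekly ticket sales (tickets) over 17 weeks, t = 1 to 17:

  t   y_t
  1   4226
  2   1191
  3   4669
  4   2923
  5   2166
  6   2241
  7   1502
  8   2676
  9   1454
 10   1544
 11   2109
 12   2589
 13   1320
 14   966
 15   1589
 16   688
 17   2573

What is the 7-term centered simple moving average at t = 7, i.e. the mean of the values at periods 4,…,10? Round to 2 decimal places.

2072.29

Sum of periods 4–10: 2923 + 2166 + 2241 + 1502 + 2676 + 1454 + 1544 = 14506
Divide by 7: 14506 / 7 = 2072.29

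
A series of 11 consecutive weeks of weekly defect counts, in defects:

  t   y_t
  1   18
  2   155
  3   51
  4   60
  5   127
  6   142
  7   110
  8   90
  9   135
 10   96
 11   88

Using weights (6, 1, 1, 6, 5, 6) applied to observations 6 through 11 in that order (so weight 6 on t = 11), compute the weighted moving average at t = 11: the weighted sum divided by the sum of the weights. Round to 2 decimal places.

114.80

Weighted sum: 6·142 + 1·110 + 1·90 + 6·135 + 5·96 + 6·88 = 852 + 110 + 90 + 810 + 480 + 528 = 2870
Weight total: 6 + 1 + 1 + 6 + 5 + 6 = 25
WMA = 2870 / 25 = 114.80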